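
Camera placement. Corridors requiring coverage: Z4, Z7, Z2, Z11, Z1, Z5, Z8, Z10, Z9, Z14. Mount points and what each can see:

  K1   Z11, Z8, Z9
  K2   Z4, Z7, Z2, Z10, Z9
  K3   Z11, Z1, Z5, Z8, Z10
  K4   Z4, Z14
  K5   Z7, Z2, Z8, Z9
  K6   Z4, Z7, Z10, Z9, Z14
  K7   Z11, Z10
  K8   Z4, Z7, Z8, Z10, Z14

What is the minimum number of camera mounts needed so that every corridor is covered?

K2, K3, K4 together cover {Z4, Z7, Z2, Z11, Z1, Z5, Z8, Z10, Z9, Z14} — every corridor.
No 2 of the 8 camera mounts cover everything (all 28 pairs fall short), so 3 is minimum.

3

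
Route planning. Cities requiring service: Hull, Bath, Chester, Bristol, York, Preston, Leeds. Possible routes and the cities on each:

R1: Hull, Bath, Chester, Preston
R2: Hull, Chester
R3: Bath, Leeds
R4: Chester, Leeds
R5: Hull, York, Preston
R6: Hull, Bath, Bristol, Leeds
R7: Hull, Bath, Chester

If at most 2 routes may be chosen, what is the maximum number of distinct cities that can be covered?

6

Choosing R1, R6 covers {Hull, Bath, Chester, Bristol, Preston, Leeds} — 6 cities.
No choice of 2 routes does better; here York is left uncovered.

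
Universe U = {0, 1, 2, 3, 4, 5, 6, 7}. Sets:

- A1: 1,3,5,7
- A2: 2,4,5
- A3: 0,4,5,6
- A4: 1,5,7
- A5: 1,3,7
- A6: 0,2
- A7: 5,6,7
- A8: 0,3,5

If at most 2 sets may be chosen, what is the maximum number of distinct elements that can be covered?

7

Choosing A1, A3 covers {0, 1, 3, 4, 5, 6, 7} — 7 elements.
No choice of 2 sets does better; here 2 is left uncovered.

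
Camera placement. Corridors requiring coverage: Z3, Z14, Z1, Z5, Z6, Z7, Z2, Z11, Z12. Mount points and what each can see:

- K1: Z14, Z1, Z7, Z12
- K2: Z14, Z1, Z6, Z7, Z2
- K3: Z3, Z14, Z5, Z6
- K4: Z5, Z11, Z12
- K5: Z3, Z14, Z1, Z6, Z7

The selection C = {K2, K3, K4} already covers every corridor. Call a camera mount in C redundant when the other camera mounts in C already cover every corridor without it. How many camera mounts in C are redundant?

Drop K2: Z1, Z7, Z2 uncovered — not redundant.
Drop K3: Z3 uncovered — not redundant.
Drop K4: Z11, Z12 uncovered — not redundant.
None of the camera mounts in C is redundant.

0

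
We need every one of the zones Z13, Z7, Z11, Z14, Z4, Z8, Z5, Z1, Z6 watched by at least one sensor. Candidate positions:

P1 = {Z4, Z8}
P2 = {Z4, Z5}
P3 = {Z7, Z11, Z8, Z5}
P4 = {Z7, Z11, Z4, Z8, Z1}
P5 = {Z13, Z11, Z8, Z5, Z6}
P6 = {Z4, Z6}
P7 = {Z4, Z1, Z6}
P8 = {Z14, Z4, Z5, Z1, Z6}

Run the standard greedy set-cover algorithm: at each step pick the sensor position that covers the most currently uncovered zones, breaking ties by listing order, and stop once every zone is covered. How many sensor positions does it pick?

3

Pick 1: P4 covers 5 new zones (Z7, Z11, Z4, Z8, Z1).
Pick 2: P5 covers 3 new zones (Z13, Z5, Z6).
Pick 3: P8 covers 1 new zones (Z14).
Greedy uses 3 sensor positions.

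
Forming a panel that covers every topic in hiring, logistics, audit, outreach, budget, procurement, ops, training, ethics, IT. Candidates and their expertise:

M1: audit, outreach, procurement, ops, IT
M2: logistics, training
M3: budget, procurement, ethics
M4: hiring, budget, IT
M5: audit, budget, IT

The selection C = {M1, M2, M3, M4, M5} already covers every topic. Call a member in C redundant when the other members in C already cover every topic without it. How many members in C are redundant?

1

Drop M1: outreach, ops uncovered — not redundant.
Drop M2: logistics, training uncovered — not redundant.
Drop M3: ethics uncovered — not redundant.
Drop M4: hiring uncovered — not redundant.
Drop M5: the rest still cover every topic — redundant.
1 redundant: M5.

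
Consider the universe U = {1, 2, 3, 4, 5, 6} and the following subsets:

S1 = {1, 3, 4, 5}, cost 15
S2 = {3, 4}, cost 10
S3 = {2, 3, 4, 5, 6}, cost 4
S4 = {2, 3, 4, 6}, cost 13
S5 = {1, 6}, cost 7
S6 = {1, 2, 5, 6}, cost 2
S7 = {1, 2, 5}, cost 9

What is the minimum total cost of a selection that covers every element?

S3, S6 cover every element at cost 4 + 2 = 6.
Any cover uses at least 2 sets; among all covering selections none totals below 6.

6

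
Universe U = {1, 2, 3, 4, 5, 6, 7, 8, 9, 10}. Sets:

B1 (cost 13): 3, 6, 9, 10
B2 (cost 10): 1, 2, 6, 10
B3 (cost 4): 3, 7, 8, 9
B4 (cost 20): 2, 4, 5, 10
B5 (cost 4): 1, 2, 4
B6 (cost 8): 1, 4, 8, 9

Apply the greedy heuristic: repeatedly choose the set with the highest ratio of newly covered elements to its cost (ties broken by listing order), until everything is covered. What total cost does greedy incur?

Pick 1: B3 adds 4 new (3, 7, 8, 9) at cost 4 (ratio 4/4).
Pick 2: B5 adds 3 new (1, 2, 4) at cost 4 (ratio 3/4).
Pick 3: B2 adds 2 new (6, 10) at cost 10 (ratio 2/10).
Pick 4: B4 adds 1 new (5) at cost 20 (ratio 1/20).
Greedy total cost: 4 + 4 + 10 + 20 = 38. (The true optimum is 34, so greedy overshoots here.)

38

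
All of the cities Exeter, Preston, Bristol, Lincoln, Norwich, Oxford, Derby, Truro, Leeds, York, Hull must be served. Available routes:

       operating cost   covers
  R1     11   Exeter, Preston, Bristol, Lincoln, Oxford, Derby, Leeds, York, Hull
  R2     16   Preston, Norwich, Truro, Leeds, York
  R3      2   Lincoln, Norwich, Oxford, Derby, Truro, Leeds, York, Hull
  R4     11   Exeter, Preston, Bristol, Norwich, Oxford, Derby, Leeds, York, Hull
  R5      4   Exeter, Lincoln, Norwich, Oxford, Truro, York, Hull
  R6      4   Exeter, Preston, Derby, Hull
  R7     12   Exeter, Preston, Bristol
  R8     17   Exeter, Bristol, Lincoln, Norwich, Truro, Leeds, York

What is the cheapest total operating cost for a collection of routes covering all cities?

R1, R3 cover every city at operating cost 11 + 2 = 13.
Any cover uses at least 2 routes; among all covering selections none totals below 13.
Greedy by coverage-per-operating cost would pick R3, R6, R1 for 17 — worse than the optimum 13.

13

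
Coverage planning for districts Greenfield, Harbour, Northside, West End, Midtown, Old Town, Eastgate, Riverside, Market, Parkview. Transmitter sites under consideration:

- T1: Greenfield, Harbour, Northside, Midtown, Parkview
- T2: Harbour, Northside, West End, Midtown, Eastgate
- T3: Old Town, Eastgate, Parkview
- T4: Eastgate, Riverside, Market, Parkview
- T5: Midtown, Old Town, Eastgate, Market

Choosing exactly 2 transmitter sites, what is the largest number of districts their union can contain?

8

Choosing T1, T4 covers {Greenfield, Harbour, Northside, Midtown, Eastgate, Riverside, Market, Parkview} — 8 districts.
No choice of 2 transmitter sites does better; here West End, Old Town are left uncovered.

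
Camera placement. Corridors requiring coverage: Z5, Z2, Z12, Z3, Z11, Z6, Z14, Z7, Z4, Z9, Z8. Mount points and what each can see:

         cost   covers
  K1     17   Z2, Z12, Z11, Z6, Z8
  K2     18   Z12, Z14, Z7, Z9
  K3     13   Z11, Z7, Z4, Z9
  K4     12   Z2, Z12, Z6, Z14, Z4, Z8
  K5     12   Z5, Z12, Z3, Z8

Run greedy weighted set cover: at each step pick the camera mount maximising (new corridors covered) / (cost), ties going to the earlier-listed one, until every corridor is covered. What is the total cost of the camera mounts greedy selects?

Pick 1: K4 adds 6 new (Z2, Z12, Z6, Z14, Z4, Z8) at cost 12 (ratio 6/12).
Pick 2: K3 adds 3 new (Z11, Z7, Z9) at cost 13 (ratio 3/13).
Pick 3: K5 adds 2 new (Z5, Z3) at cost 12 (ratio 2/12).
Greedy total cost: 12 + 13 + 12 = 37.

37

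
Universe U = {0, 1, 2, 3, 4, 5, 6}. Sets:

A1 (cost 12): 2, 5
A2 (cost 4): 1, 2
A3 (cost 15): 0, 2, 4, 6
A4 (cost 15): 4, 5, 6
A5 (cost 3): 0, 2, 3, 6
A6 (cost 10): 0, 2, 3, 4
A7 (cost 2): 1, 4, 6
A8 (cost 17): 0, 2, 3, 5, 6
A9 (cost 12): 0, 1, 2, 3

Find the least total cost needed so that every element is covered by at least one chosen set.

17

A1, A5, A7 cover every element at cost 12 + 3 + 2 = 17.
Any cover uses at least 2 sets; among all covering selections none totals below 17.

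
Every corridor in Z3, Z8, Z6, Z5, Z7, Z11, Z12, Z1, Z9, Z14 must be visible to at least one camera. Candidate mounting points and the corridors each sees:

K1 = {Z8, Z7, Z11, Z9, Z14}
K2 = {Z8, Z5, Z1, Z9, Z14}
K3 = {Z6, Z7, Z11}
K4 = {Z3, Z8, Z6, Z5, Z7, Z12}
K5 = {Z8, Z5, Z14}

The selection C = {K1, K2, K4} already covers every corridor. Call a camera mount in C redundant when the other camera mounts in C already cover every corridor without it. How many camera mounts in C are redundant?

0

Drop K1: Z11 uncovered — not redundant.
Drop K2: Z1 uncovered — not redundant.
Drop K4: Z3, Z6, Z12 uncovered — not redundant.
None of the camera mounts in C is redundant.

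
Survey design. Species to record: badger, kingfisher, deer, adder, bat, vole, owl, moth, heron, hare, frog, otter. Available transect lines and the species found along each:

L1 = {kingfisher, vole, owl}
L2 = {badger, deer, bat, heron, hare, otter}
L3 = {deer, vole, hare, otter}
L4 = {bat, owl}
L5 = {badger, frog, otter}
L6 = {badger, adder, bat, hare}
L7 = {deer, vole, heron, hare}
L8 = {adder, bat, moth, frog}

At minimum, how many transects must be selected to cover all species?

L1, L2, L8 together cover {badger, kingfisher, deer, adder, bat, vole, owl, moth, heron, hare, frog, otter} — every species.
No 2 of the 8 transects cover everything (all 28 pairs fall short), so 3 is minimum.

3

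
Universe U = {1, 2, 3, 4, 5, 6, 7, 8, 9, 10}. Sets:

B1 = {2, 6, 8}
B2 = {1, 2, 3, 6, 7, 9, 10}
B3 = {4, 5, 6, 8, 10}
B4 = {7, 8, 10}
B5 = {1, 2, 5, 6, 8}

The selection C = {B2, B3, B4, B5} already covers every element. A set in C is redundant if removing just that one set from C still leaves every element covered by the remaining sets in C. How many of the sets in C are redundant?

Drop B2: 3, 9 uncovered — not redundant.
Drop B3: 4 uncovered — not redundant.
Drop B4: the rest still cover every element — redundant.
Drop B5: the rest still cover every element — redundant.
2 redundant: B4, B5.

2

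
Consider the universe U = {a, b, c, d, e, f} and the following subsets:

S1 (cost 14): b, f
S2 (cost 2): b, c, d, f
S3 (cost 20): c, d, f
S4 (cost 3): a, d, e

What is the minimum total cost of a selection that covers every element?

5

S2, S4 cover every element at cost 2 + 3 = 5.
Any cover uses at least 2 sets; among all covering selections none totals below 5.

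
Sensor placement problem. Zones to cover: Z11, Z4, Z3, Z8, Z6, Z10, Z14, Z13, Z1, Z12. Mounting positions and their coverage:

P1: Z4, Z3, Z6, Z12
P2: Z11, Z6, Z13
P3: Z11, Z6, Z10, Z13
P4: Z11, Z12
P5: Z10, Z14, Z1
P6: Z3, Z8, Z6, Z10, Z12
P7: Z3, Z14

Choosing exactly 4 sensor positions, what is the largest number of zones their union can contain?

10

Choosing P1, P2, P5, P6 covers {Z11, Z4, Z3, Z8, Z6, Z10, Z14, Z13, Z1, Z12} — 10 zones.
That is all 10 zones.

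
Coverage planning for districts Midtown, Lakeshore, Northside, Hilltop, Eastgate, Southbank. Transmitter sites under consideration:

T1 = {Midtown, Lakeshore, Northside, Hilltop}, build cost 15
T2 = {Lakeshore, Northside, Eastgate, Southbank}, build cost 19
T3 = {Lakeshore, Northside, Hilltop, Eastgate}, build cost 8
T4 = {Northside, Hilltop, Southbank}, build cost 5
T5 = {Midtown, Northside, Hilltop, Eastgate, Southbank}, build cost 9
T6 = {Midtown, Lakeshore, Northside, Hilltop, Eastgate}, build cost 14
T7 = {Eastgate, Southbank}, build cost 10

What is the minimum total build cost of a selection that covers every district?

T3, T5 cover every district at build cost 8 + 9 = 17.
Any cover uses at least 2 transmitter sites; among all covering selections none totals below 17.
Greedy by coverage-per-build cost would pick T4, T3, T5 for 22 — worse than the optimum 17.

17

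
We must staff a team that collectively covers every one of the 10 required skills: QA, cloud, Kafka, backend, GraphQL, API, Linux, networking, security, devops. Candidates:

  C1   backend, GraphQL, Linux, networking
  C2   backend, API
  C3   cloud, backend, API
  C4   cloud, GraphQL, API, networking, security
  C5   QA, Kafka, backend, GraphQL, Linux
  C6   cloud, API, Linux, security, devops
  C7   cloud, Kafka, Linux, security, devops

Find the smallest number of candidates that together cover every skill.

3

C1, C5, C6 together cover {QA, cloud, Kafka, backend, GraphQL, API, Linux, networking, security, devops} — every skill.
No 2 of the 7 candidates cover everything (all 21 pairs fall short), so 3 is minimum.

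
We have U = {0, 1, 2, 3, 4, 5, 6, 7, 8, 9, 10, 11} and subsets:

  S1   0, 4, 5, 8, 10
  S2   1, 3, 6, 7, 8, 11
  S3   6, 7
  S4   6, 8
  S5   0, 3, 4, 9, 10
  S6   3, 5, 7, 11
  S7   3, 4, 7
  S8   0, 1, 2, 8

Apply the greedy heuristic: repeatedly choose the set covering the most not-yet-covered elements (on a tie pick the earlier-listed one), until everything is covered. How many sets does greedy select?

4

Pick 1: S2 covers 6 new elements (1, 3, 6, 7, 8, 11).
Pick 2: S1 covers 4 new elements (0, 4, 5, 10).
Pick 3: S5 covers 1 new elements (9).
Pick 4: S8 covers 1 new elements (2).
Greedy uses 4 sets.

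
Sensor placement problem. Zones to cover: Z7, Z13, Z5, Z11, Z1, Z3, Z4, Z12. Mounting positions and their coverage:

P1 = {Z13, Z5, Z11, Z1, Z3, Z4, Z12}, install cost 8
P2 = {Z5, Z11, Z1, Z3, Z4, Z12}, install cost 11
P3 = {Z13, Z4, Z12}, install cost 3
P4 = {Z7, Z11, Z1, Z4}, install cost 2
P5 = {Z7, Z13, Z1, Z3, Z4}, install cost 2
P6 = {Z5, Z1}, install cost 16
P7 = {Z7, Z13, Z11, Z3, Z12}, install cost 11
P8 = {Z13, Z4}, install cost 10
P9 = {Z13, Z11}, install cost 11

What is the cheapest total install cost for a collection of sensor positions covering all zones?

10

P1, P4 cover every zone at install cost 8 + 2 = 10.
Any cover uses at least 2 sensor positions; among all covering selections none totals below 10.
Greedy by coverage-per-install cost would pick P5, P4, P3, P1 for 15 — worse than the optimum 10.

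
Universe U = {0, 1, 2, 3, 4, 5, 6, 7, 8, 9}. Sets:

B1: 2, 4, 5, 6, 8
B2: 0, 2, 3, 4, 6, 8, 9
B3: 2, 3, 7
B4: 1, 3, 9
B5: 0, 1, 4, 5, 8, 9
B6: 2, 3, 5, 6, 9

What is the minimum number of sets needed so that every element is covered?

B1, B3, B5 together cover {0, 1, 2, 3, 4, 5, 6, 7, 8, 9} — every element.
No 2 of the 6 sets cover everything (all 15 pairs fall short), so 3 is minimum.

3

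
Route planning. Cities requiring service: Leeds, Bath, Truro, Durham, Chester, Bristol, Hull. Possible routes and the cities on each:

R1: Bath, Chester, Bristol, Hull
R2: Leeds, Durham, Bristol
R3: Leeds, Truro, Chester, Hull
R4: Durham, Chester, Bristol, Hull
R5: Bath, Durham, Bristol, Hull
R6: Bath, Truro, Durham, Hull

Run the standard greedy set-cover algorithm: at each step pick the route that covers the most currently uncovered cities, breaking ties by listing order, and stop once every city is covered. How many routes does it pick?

3

Pick 1: R1 covers 4 new cities (Bath, Chester, Bristol, Hull).
Pick 2: R2 covers 2 new cities (Leeds, Durham).
Pick 3: R3 covers 1 new cities (Truro).
Greedy uses 3 routes. (The true minimum is 2.)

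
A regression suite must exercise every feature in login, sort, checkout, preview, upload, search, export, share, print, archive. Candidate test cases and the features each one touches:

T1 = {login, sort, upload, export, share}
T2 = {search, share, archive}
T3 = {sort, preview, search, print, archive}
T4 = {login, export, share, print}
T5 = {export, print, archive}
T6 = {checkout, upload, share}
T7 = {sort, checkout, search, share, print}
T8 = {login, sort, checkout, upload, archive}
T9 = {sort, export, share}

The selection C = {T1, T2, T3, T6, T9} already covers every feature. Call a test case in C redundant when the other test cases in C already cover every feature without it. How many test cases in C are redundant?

Drop T1: login uncovered — not redundant.
Drop T2: the rest still cover every feature — redundant.
Drop T3: preview, print uncovered — not redundant.
Drop T6: checkout uncovered — not redundant.
Drop T9: the rest still cover every feature — redundant.
2 redundant: T2, T9.

2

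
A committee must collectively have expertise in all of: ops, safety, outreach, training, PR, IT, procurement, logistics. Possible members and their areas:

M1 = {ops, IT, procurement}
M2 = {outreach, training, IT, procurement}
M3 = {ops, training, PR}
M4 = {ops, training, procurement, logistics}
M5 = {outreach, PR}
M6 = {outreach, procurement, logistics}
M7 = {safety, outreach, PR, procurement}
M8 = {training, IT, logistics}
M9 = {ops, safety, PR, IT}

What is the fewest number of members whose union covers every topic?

M1, M4, M7 together cover {ops, safety, outreach, training, PR, IT, procurement, logistics} — every topic.
No 2 of the 9 members cover everything (all 36 pairs fall short), so 3 is minimum.

3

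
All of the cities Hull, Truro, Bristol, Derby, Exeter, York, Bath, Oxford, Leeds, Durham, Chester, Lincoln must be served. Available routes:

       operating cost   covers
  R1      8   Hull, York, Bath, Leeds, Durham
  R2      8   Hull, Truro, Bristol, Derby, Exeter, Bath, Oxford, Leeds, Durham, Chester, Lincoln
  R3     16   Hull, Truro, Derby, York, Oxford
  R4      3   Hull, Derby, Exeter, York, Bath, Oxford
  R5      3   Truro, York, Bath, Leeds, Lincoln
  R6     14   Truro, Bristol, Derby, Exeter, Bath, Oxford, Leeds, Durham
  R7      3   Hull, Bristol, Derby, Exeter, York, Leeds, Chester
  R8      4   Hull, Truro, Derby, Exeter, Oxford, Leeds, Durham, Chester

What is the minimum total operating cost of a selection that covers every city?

R5, R7, R8 cover every city at operating cost 3 + 3 + 4 = 10.
Any cover uses at least 2 routes; among all covering selections none totals below 10.

10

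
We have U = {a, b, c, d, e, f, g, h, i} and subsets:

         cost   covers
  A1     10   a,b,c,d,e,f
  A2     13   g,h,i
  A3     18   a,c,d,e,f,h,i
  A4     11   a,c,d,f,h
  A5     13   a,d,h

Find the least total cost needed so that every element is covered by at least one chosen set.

23

A1, A2 cover every element at cost 10 + 13 = 23.
Any cover uses at least 2 sets; among all covering selections none totals below 23.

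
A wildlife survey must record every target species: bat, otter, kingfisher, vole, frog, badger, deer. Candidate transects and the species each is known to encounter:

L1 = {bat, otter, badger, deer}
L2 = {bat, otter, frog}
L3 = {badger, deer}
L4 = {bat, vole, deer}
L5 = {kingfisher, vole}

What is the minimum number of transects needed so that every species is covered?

3

L1, L2, L5 together cover {bat, otter, kingfisher, vole, frog, badger, deer} — every species.
No 2 of the 5 transects cover everything (all 10 pairs fall short), so 3 is minimum.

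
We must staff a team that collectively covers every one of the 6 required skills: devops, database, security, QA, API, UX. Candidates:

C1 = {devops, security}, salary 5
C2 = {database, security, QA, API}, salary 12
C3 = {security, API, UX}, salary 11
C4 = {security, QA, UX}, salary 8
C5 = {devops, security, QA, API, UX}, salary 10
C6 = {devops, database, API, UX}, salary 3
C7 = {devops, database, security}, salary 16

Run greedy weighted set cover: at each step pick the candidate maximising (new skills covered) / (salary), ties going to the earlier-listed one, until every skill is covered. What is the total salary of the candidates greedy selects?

Pick 1: C6 adds 4 new (devops, database, API, UX) at salary 3 (ratio 4/3).
Pick 2: C4 adds 2 new (security, QA) at salary 8 (ratio 2/8).
Greedy total salary: 3 + 8 = 11.

11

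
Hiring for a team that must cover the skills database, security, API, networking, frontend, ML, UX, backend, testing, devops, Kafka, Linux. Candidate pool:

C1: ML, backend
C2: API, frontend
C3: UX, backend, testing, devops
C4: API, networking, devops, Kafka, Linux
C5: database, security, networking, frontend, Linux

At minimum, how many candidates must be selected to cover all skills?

4

C1, C3, C4, C5 together cover {database, security, API, networking, frontend, ML, UX, backend, testing, devops, Kafka, Linux} — every skill.
No 3 of the 5 candidates cover everything (all 10 triples fall short), so 4 is minimum.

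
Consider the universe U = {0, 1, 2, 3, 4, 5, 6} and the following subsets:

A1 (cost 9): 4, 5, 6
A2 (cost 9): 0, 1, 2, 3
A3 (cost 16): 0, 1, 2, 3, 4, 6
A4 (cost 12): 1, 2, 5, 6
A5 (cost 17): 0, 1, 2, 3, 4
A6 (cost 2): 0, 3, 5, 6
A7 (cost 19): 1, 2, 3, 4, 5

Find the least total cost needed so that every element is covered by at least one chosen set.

A1, A2 cover every element at cost 9 + 9 = 18.
Any cover uses at least 2 sets; among all covering selections none totals below 18.
Greedy by coverage-per-cost would pick A6, A2, A1 for 20 — worse than the optimum 18.

18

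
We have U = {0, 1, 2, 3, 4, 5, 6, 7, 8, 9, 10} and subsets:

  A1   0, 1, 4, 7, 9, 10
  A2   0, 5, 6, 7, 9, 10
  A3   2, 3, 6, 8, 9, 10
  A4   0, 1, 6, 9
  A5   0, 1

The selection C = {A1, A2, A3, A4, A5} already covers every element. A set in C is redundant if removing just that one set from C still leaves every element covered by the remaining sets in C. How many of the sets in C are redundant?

2

Drop A1: 4 uncovered — not redundant.
Drop A2: 5 uncovered — not redundant.
Drop A3: 2, 3, 8 uncovered — not redundant.
Drop A4: the rest still cover every element — redundant.
Drop A5: the rest still cover every element — redundant.
2 redundant: A4, A5.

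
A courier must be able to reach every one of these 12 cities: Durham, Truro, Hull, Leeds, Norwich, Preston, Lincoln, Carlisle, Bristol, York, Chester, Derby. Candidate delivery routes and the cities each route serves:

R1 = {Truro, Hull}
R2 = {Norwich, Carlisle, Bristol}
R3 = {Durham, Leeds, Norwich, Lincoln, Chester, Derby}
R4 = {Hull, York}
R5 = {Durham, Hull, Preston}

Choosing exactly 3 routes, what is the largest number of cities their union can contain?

10

Choosing R1, R2, R3 covers {Durham, Truro, Hull, Leeds, Norwich, Lincoln, Carlisle, Bristol, Chester, Derby} — 10 cities.
No choice of 3 routes does better; here Preston, York are left uncovered.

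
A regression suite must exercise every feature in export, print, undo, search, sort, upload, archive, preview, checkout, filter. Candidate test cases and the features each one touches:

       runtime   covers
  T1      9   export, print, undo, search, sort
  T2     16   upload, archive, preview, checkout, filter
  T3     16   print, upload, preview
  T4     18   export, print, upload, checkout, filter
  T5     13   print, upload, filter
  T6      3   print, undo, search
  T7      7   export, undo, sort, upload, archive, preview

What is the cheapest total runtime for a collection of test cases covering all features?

T1, T2 cover every feature at runtime 9 + 16 = 25.
Any cover uses at least 2 test cases; among all covering selections none totals below 25.

25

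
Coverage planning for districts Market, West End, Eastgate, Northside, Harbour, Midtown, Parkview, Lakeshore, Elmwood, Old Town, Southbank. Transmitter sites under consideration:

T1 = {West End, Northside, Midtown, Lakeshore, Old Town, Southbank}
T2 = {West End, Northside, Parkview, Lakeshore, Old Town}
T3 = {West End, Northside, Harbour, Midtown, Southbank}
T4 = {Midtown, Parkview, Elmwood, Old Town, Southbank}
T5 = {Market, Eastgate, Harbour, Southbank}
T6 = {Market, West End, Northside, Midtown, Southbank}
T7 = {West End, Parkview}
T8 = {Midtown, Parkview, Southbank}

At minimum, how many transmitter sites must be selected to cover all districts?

T1, T4, T5 together cover {Market, West End, Eastgate, Northside, Harbour, Midtown, Parkview, Lakeshore, Elmwood, Old Town, Southbank} — every district.
No 2 of the 8 transmitter sites cover everything (all 28 pairs fall short), so 3 is minimum.

3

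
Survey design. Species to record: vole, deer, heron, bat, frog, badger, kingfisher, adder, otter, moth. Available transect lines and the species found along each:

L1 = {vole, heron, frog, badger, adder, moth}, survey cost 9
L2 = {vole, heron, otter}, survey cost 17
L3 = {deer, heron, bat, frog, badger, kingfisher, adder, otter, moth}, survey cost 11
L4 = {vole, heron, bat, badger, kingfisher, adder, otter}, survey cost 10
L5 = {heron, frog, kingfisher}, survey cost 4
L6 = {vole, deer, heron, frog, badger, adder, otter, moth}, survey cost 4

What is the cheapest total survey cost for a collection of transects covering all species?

L4, L6 cover every species at survey cost 10 + 4 = 14.
Any cover uses at least 2 transects; among all covering selections none totals below 14.
Greedy by coverage-per-survey cost would pick L6, L5, L4 for 18 — worse than the optimum 14.

14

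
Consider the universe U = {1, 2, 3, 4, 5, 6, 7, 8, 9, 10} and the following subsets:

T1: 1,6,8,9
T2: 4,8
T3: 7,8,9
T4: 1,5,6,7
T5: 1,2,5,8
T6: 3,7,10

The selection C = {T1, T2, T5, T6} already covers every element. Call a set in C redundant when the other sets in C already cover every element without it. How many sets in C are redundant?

0

Drop T1: 6, 9 uncovered — not redundant.
Drop T2: 4 uncovered — not redundant.
Drop T5: 2, 5 uncovered — not redundant.
Drop T6: 3, 7, 10 uncovered — not redundant.
None of the sets in C is redundant.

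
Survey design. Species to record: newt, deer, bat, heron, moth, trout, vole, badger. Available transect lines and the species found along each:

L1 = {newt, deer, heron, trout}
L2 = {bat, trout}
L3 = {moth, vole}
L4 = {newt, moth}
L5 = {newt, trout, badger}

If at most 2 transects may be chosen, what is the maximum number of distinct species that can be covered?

6

Choosing L1, L3 covers {newt, deer, heron, moth, trout, vole} — 6 species.
No choice of 2 transects does better; here bat, badger are left uncovered.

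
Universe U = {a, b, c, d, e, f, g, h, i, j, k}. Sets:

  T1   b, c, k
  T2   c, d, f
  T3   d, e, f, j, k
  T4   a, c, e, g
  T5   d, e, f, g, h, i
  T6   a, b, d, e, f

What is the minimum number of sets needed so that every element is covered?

4

T1, T3, T4, T5 together cover {a, b, c, d, e, f, g, h, i, j, k} — every element.
No 3 of the 6 sets cover everything (all 20 triples fall short), so 4 is minimum.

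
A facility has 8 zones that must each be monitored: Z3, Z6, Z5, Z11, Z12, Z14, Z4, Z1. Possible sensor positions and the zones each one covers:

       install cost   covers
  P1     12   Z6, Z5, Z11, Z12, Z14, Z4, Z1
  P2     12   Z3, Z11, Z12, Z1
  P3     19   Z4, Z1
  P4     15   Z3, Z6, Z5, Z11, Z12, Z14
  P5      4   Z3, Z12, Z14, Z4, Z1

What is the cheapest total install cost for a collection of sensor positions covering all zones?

16

P1, P5 cover every zone at install cost 12 + 4 = 16.
Any cover uses at least 2 sensor positions; among all covering selections none totals below 16.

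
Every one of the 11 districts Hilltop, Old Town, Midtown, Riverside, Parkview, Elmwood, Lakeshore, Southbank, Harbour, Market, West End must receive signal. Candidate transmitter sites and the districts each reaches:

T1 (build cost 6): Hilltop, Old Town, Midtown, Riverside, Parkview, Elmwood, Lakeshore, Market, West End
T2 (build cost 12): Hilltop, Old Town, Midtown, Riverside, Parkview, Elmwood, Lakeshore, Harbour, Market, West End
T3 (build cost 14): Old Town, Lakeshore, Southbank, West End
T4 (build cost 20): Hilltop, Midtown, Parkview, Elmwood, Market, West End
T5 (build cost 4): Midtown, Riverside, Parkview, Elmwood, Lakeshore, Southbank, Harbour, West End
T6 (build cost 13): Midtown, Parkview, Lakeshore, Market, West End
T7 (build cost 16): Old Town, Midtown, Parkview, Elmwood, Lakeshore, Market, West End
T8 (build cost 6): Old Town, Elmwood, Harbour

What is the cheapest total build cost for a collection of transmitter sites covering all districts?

10

T1, T5 cover every district at build cost 6 + 4 = 10.
Any cover uses at least 2 transmitter sites; among all covering selections none totals below 10.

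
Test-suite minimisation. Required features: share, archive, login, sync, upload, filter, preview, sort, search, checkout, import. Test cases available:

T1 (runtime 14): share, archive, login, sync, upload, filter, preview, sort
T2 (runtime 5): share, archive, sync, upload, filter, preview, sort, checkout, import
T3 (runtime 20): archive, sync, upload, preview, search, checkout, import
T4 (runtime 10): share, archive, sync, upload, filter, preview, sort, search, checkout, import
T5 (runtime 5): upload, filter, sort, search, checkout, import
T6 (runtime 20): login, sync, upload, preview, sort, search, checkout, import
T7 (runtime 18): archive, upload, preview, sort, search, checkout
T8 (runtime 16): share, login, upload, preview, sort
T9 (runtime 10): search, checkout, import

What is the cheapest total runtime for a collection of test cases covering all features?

T1, T5 cover every feature at runtime 14 + 5 = 19.
Any cover uses at least 2 test cases; among all covering selections none totals below 19.
Greedy by coverage-per-runtime would pick T2, T5, T1 for 24 — worse than the optimum 19.

19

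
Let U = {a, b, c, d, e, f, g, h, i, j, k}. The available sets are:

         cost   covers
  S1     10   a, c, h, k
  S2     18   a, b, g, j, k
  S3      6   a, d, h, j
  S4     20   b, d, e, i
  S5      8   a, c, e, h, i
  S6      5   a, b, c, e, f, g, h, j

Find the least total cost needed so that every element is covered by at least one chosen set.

29

S1, S3, S5, S6 cover every element at cost 10 + 6 + 8 + 5 = 29.
Any cover uses at least 3 sets; among all covering selections none totals below 29.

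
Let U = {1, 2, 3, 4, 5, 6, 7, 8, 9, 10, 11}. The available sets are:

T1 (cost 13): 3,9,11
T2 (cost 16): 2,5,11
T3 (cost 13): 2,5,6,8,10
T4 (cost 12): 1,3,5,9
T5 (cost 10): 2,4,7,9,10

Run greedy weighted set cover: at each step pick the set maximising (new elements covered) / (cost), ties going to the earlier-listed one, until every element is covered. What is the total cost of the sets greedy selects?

48

Pick 1: T5 adds 5 new (2, 4, 7, 9, 10) at cost 10 (ratio 5/10).
Pick 2: T4 adds 3 new (1, 3, 5) at cost 12 (ratio 3/12).
Pick 3: T3 adds 2 new (6, 8) at cost 13 (ratio 2/13).
Pick 4: T1 adds 1 new (11) at cost 13 (ratio 1/13).
Greedy total cost: 10 + 12 + 13 + 13 = 48.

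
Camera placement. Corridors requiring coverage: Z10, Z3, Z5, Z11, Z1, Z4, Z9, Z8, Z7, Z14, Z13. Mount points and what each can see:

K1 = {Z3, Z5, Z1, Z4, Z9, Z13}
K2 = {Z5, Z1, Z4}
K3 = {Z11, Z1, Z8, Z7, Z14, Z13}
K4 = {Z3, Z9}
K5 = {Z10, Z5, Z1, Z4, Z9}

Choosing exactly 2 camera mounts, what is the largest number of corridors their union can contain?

Choosing K1, K3 covers {Z3, Z5, Z11, Z1, Z4, Z9, Z8, Z7, Z14, Z13} — 10 corridors.
No choice of 2 camera mounts does better; here Z10 is left uncovered.

10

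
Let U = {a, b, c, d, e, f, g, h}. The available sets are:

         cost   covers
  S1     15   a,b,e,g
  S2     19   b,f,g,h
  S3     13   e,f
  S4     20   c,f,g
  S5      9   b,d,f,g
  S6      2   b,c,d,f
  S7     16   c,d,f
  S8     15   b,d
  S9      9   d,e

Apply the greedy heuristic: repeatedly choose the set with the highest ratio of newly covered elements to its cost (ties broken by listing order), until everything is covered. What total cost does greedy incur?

Pick 1: S6 adds 4 new (b, c, d, f) at cost 2 (ratio 4/2).
Pick 2: S1 adds 3 new (a, e, g) at cost 15 (ratio 3/15).
Pick 3: S2 adds 1 new (h) at cost 19 (ratio 1/19).
Greedy total cost: 2 + 15 + 19 = 36.

36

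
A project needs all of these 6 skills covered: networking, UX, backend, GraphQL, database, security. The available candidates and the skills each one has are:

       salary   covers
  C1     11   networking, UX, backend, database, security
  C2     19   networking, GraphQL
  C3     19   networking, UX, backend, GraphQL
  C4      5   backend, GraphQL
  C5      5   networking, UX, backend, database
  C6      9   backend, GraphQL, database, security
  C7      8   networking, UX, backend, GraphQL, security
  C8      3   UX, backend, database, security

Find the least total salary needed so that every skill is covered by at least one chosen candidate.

11

C7, C8 cover every skill at salary 8 + 3 = 11.
Any cover uses at least 2 candidates; among all covering selections none totals below 11.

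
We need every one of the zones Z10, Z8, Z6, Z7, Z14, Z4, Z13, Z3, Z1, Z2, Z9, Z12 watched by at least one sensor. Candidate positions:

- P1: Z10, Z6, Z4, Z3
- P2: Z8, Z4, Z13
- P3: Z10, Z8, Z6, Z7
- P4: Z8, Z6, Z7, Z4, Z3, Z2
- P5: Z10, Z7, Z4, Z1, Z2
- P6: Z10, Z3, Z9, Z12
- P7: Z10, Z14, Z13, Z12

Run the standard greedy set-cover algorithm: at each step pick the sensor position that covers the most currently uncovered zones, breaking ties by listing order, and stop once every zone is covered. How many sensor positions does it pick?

4

Pick 1: P4 covers 6 new zones (Z8, Z6, Z7, Z4, Z3, Z2).
Pick 2: P7 covers 4 new zones (Z10, Z14, Z13, Z12).
Pick 3: P5 covers 1 new zones (Z1).
Pick 4: P6 covers 1 new zones (Z9).
Greedy uses 4 sensor positions.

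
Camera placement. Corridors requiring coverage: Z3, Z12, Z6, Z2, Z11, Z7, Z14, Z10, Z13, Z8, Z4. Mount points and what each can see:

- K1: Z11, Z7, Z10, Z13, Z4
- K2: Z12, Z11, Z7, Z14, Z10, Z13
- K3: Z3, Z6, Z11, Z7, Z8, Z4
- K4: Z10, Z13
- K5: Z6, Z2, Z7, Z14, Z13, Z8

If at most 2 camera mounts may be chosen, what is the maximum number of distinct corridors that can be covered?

Choosing K2, K3 covers {Z3, Z12, Z6, Z11, Z7, Z14, Z10, Z13, Z8, Z4} — 10 corridors.
No choice of 2 camera mounts does better; here Z2 is left uncovered.

10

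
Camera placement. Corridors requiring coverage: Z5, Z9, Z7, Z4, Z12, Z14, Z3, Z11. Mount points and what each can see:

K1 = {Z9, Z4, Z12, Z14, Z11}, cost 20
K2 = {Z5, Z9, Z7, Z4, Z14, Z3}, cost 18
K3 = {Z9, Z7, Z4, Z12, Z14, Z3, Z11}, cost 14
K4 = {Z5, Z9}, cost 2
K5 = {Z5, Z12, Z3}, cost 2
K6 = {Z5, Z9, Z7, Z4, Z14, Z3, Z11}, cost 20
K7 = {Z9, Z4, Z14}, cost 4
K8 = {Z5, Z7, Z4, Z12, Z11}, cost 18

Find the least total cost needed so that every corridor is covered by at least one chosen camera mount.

K3, K4 cover every corridor at cost 14 + 2 = 16.
Any cover uses at least 2 camera mounts; among all covering selections none totals below 16.
Greedy by coverage-per-cost would pick K5, K7, K3 for 20 — worse than the optimum 16.

16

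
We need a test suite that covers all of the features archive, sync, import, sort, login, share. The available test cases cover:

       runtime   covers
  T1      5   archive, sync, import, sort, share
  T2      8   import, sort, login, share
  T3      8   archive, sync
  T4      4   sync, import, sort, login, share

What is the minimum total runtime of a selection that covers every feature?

T1, T4 cover every feature at runtime 5 + 4 = 9.
Any cover uses at least 2 test cases; among all covering selections none totals below 9.

9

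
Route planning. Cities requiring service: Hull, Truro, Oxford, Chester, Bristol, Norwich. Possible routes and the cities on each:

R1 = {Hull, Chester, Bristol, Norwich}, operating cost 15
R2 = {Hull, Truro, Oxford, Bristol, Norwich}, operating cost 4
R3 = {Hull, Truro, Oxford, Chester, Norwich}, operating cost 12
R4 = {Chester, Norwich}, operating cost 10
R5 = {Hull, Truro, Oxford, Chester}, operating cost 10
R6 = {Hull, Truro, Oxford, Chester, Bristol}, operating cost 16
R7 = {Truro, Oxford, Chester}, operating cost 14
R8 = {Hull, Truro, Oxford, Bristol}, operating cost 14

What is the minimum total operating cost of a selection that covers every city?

14

R2, R4 cover every city at operating cost 4 + 10 = 14.
Any cover uses at least 2 routes; among all covering selections none totals below 14.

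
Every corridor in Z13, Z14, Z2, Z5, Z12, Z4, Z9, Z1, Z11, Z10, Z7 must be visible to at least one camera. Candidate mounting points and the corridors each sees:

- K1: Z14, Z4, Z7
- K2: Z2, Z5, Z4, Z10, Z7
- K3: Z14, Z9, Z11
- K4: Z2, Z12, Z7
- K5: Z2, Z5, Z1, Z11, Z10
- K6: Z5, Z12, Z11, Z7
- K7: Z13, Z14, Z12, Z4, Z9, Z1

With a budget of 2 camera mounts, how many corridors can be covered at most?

Choosing K2, K7 covers {Z13, Z14, Z2, Z5, Z12, Z4, Z9, Z1, Z10, Z7} — 10 corridors.
No choice of 2 camera mounts does better; here Z11 is left uncovered.

10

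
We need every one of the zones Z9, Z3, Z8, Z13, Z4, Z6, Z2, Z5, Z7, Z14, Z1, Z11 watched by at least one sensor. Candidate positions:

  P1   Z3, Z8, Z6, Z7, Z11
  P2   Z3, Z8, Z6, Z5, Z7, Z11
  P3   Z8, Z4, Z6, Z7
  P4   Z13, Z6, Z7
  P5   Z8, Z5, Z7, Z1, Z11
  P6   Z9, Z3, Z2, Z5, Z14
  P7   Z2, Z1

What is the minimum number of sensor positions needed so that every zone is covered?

4

P3, P4, P5, P6 together cover {Z9, Z3, Z8, Z13, Z4, Z6, Z2, Z5, Z7, Z14, Z1, Z11} — every zone.
No 3 of the 7 sensor positions cover everything (all 35 triples fall short), so 4 is minimum.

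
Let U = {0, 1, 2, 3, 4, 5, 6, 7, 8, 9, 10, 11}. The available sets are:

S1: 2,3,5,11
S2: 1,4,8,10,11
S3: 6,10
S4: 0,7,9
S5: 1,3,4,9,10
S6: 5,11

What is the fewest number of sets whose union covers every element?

4

S1, S2, S3, S4 together cover {0, 1, 2, 3, 4, 5, 6, 7, 8, 9, 10, 11} — every element.
No 3 of the 6 sets cover everything (all 20 triples fall short), so 4 is minimum.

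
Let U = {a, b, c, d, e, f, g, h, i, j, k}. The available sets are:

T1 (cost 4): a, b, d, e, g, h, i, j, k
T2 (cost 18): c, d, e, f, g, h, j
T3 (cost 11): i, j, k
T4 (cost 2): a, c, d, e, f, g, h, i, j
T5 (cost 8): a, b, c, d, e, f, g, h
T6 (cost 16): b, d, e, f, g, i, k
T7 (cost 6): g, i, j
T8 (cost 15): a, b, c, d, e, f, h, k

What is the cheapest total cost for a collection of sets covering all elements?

T1, T4 cover every element at cost 4 + 2 = 6.
Any cover uses at least 2 sets; among all covering selections none totals below 6.

6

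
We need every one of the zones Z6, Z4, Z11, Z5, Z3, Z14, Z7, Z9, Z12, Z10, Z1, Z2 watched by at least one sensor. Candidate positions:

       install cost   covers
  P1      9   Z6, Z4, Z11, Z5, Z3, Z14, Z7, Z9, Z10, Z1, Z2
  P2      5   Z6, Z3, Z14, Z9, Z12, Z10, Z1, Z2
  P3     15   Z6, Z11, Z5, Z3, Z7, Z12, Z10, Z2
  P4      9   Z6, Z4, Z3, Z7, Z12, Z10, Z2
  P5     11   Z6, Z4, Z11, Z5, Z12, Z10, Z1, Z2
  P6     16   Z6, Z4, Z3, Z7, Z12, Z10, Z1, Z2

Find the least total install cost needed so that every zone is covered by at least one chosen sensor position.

14

P1, P2 cover every zone at install cost 9 + 5 = 14.
Any cover uses at least 2 sensor positions; among all covering selections none totals below 14.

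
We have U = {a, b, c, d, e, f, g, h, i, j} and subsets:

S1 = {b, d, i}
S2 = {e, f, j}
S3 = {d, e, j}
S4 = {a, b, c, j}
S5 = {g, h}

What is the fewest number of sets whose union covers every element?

4

S1, S2, S4, S5 together cover {a, b, c, d, e, f, g, h, i, j} — every element.
No 3 of the 5 sets cover everything (all 10 triples fall short), so 4 is minimum.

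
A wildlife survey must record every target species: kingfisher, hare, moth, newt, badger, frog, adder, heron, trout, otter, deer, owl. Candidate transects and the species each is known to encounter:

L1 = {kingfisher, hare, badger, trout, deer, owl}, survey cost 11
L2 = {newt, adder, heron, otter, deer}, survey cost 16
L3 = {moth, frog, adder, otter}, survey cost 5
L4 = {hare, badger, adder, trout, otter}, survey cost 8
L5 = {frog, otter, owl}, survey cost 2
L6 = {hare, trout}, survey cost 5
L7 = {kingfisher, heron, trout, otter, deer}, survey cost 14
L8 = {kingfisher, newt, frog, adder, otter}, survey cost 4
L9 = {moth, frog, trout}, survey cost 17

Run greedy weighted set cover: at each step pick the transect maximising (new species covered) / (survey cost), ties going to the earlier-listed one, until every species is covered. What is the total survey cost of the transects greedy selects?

41

Pick 1: L5 adds 3 new (frog, otter, owl) at survey cost 2 (ratio 3/2).
Pick 2: L8 adds 3 new (kingfisher, newt, adder) at survey cost 4 (ratio 3/4).
Pick 3: L6 adds 2 new (hare, trout) at survey cost 5 (ratio 2/5).
Pick 4: L3 adds 1 new (moth) at survey cost 5 (ratio 1/5).
Pick 5: L1 adds 2 new (badger, deer) at survey cost 11 (ratio 2/11).
Pick 6: L7 adds 1 new (heron) at survey cost 14 (ratio 1/14).
Greedy total survey cost: 2 + 4 + 5 + 5 + 11 + 14 = 41. (The true optimum is 32, so greedy overshoots here.)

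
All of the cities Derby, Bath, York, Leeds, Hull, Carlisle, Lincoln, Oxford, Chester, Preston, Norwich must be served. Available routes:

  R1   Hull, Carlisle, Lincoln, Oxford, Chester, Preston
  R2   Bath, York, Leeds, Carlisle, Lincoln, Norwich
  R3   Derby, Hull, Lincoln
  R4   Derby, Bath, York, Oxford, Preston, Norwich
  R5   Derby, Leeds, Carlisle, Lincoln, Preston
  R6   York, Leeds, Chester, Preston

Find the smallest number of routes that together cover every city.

3

R1, R2, R3 together cover {Derby, Bath, York, Leeds, Hull, Carlisle, Lincoln, Oxford, Chester, Preston, Norwich} — every city.
No 2 of the 6 routes cover everything (all 15 pairs fall short), so 3 is minimum.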